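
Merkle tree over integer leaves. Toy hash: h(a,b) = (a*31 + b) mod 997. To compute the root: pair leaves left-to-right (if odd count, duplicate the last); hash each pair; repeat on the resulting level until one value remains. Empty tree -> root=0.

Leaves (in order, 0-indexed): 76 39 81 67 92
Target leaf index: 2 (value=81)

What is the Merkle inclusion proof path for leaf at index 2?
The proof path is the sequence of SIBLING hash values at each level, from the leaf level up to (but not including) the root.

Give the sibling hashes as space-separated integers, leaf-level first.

L0 (leaves): [76, 39, 81, 67, 92], target index=2
L1: h(76,39)=(76*31+39)%997=401 [pair 0] h(81,67)=(81*31+67)%997=584 [pair 1] h(92,92)=(92*31+92)%997=950 [pair 2] -> [401, 584, 950]
  Sibling for proof at L0: 67
L2: h(401,584)=(401*31+584)%997=54 [pair 0] h(950,950)=(950*31+950)%997=490 [pair 1] -> [54, 490]
  Sibling for proof at L1: 401
L3: h(54,490)=(54*31+490)%997=170 [pair 0] -> [170]
  Sibling for proof at L2: 490
Root: 170
Proof path (sibling hashes from leaf to root): [67, 401, 490]

Answer: 67 401 490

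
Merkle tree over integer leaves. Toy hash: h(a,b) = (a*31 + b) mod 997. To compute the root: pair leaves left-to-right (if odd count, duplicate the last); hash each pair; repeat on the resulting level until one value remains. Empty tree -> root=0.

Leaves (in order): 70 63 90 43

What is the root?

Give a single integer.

Answer: 272

Derivation:
L0: [70, 63, 90, 43]
L1: h(70,63)=(70*31+63)%997=239 h(90,43)=(90*31+43)%997=839 -> [239, 839]
L2: h(239,839)=(239*31+839)%997=272 -> [272]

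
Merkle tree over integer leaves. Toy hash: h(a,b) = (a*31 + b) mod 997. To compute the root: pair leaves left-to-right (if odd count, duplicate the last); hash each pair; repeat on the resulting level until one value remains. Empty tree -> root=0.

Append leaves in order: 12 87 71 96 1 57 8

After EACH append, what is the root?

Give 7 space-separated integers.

Answer: 12 459 549 574 872 670 838

Derivation:
After append 12 (leaves=[12]):
  L0: [12]
  root=12
After append 87 (leaves=[12, 87]):
  L0: [12, 87]
  L1: h(12,87)=(12*31+87)%997=459 -> [459]
  root=459
After append 71 (leaves=[12, 87, 71]):
  L0: [12, 87, 71]
  L1: h(12,87)=(12*31+87)%997=459 h(71,71)=(71*31+71)%997=278 -> [459, 278]
  L2: h(459,278)=(459*31+278)%997=549 -> [549]
  root=549
After append 96 (leaves=[12, 87, 71, 96]):
  L0: [12, 87, 71, 96]
  L1: h(12,87)=(12*31+87)%997=459 h(71,96)=(71*31+96)%997=303 -> [459, 303]
  L2: h(459,303)=(459*31+303)%997=574 -> [574]
  root=574
After append 1 (leaves=[12, 87, 71, 96, 1]):
  L0: [12, 87, 71, 96, 1]
  L1: h(12,87)=(12*31+87)%997=459 h(71,96)=(71*31+96)%997=303 h(1,1)=(1*31+1)%997=32 -> [459, 303, 32]
  L2: h(459,303)=(459*31+303)%997=574 h(32,32)=(32*31+32)%997=27 -> [574, 27]
  L3: h(574,27)=(574*31+27)%997=872 -> [872]
  root=872
After append 57 (leaves=[12, 87, 71, 96, 1, 57]):
  L0: [12, 87, 71, 96, 1, 57]
  L1: h(12,87)=(12*31+87)%997=459 h(71,96)=(71*31+96)%997=303 h(1,57)=(1*31+57)%997=88 -> [459, 303, 88]
  L2: h(459,303)=(459*31+303)%997=574 h(88,88)=(88*31+88)%997=822 -> [574, 822]
  L3: h(574,822)=(574*31+822)%997=670 -> [670]
  root=670
After append 8 (leaves=[12, 87, 71, 96, 1, 57, 8]):
  L0: [12, 87, 71, 96, 1, 57, 8]
  L1: h(12,87)=(12*31+87)%997=459 h(71,96)=(71*31+96)%997=303 h(1,57)=(1*31+57)%997=88 h(8,8)=(8*31+8)%997=256 -> [459, 303, 88, 256]
  L2: h(459,303)=(459*31+303)%997=574 h(88,256)=(88*31+256)%997=990 -> [574, 990]
  L3: h(574,990)=(574*31+990)%997=838 -> [838]
  root=838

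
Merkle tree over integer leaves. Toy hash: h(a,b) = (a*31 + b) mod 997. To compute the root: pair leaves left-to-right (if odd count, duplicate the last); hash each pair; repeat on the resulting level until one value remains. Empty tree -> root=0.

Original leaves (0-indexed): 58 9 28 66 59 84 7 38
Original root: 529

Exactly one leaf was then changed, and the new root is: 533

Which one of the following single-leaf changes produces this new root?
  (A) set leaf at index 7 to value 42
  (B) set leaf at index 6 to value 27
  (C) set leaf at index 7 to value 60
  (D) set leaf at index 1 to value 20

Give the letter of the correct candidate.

Original leaves: [58, 9, 28, 66, 59, 84, 7, 38]
Target new root: 533
Try each candidate change and compute the resulting root:
Candidate A: set leaf[7] = 42 -> leaves = [58, 9, 28, 66, 59, 84, 7, 42]
  L0: [58, 9, 28, 66, 59, 84, 7, 42]
  L1: h(58,9)=(58*31+9)%997=810 h(28,66)=(28*31+66)%997=934 h(59,84)=(59*31+84)%997=916 h(7,42)=(7*31+42)%997=259 -> [810, 934, 916, 259]
  L2: h(810,934)=(810*31+934)%997=122 h(916,259)=(916*31+259)%997=739 -> [122, 739]
  L3: h(122,739)=(122*31+739)%997=533 -> [533]
  root = 533 == target 533  ** MATCH **
Candidate B: set leaf[6] = 27 -> leaves = [58, 9, 28, 66, 59, 84, 27, 38]
  L0: [58, 9, 28, 66, 59, 84, 27, 38]
  L1: h(58,9)=(58*31+9)%997=810 h(28,66)=(28*31+66)%997=934 h(59,84)=(59*31+84)%997=916 h(27,38)=(27*31+38)%997=875 -> [810, 934, 916, 875]
  L2: h(810,934)=(810*31+934)%997=122 h(916,875)=(916*31+875)%997=358 -> [122, 358]
  L3: h(122,358)=(122*31+358)%997=152 -> [152]
  root = 152 != target 533
Candidate C: set leaf[7] = 60 -> leaves = [58, 9, 28, 66, 59, 84, 7, 60]
  L0: [58, 9, 28, 66, 59, 84, 7, 60]
  L1: h(58,9)=(58*31+9)%997=810 h(28,66)=(28*31+66)%997=934 h(59,84)=(59*31+84)%997=916 h(7,60)=(7*31+60)%997=277 -> [810, 934, 916, 277]
  L2: h(810,934)=(810*31+934)%997=122 h(916,277)=(916*31+277)%997=757 -> [122, 757]
  L3: h(122,757)=(122*31+757)%997=551 -> [551]
  root = 551 != target 533
Candidate D: set leaf[1] = 20 -> leaves = [58, 20, 28, 66, 59, 84, 7, 38]
  L0: [58, 20, 28, 66, 59, 84, 7, 38]
  L1: h(58,20)=(58*31+20)%997=821 h(28,66)=(28*31+66)%997=934 h(59,84)=(59*31+84)%997=916 h(7,38)=(7*31+38)%997=255 -> [821, 934, 916, 255]
  L2: h(821,934)=(821*31+934)%997=463 h(916,255)=(916*31+255)%997=735 -> [463, 735]
  L3: h(463,735)=(463*31+735)%997=133 -> [133]
  root = 133 != target 533
Candidate A produces the target root.

Answer: A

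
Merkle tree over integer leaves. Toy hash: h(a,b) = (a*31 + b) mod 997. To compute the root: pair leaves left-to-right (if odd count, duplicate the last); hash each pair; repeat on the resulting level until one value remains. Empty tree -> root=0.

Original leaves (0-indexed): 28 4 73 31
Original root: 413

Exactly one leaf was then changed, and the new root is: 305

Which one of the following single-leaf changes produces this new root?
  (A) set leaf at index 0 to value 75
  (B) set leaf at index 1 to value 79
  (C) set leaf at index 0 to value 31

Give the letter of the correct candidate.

Answer: C

Derivation:
Original leaves: [28, 4, 73, 31]
Target new root: 305
Try each candidate change and compute the resulting root:
Candidate A: set leaf[0] = 75 -> leaves = [75, 4, 73, 31]
  L0: [75, 4, 73, 31]
  L1: h(75,4)=(75*31+4)%997=335 h(73,31)=(73*31+31)%997=300 -> [335, 300]
  L2: h(335,300)=(335*31+300)%997=715 -> [715]
  root = 715 != target 305
Candidate B: set leaf[1] = 79 -> leaves = [28, 79, 73, 31]
  L0: [28, 79, 73, 31]
  L1: h(28,79)=(28*31+79)%997=947 h(73,31)=(73*31+31)%997=300 -> [947, 300]
  L2: h(947,300)=(947*31+300)%997=744 -> [744]
  root = 744 != target 305
Candidate C: set leaf[0] = 31 -> leaves = [31, 4, 73, 31]
  L0: [31, 4, 73, 31]
  L1: h(31,4)=(31*31+4)%997=965 h(73,31)=(73*31+31)%997=300 -> [965, 300]
  L2: h(965,300)=(965*31+300)%997=305 -> [305]
  root = 305 == target 305  ** MATCH **
Candidate C produces the target root.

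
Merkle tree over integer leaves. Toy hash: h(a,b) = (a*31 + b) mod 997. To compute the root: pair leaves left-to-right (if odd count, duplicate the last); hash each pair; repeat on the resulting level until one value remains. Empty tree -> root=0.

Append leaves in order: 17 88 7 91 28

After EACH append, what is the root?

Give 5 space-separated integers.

After append 17 (leaves=[17]):
  L0: [17]
  root=17
After append 88 (leaves=[17, 88]):
  L0: [17, 88]
  L1: h(17,88)=(17*31+88)%997=615 -> [615]
  root=615
After append 7 (leaves=[17, 88, 7]):
  L0: [17, 88, 7]
  L1: h(17,88)=(17*31+88)%997=615 h(7,7)=(7*31+7)%997=224 -> [615, 224]
  L2: h(615,224)=(615*31+224)%997=346 -> [346]
  root=346
After append 91 (leaves=[17, 88, 7, 91]):
  L0: [17, 88, 7, 91]
  L1: h(17,88)=(17*31+88)%997=615 h(7,91)=(7*31+91)%997=308 -> [615, 308]
  L2: h(615,308)=(615*31+308)%997=430 -> [430]
  root=430
After append 28 (leaves=[17, 88, 7, 91, 28]):
  L0: [17, 88, 7, 91, 28]
  L1: h(17,88)=(17*31+88)%997=615 h(7,91)=(7*31+91)%997=308 h(28,28)=(28*31+28)%997=896 -> [615, 308, 896]
  L2: h(615,308)=(615*31+308)%997=430 h(896,896)=(896*31+896)%997=756 -> [430, 756]
  L3: h(430,756)=(430*31+756)%997=128 -> [128]
  root=128

Answer: 17 615 346 430 128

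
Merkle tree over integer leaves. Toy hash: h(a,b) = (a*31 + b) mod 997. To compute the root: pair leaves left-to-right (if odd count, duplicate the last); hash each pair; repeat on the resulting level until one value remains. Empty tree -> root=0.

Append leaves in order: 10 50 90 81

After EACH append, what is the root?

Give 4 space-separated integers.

After append 10 (leaves=[10]):
  L0: [10]
  root=10
After append 50 (leaves=[10, 50]):
  L0: [10, 50]
  L1: h(10,50)=(10*31+50)%997=360 -> [360]
  root=360
After append 90 (leaves=[10, 50, 90]):
  L0: [10, 50, 90]
  L1: h(10,50)=(10*31+50)%997=360 h(90,90)=(90*31+90)%997=886 -> [360, 886]
  L2: h(360,886)=(360*31+886)%997=82 -> [82]
  root=82
After append 81 (leaves=[10, 50, 90, 81]):
  L0: [10, 50, 90, 81]
  L1: h(10,50)=(10*31+50)%997=360 h(90,81)=(90*31+81)%997=877 -> [360, 877]
  L2: h(360,877)=(360*31+877)%997=73 -> [73]
  root=73

Answer: 10 360 82 73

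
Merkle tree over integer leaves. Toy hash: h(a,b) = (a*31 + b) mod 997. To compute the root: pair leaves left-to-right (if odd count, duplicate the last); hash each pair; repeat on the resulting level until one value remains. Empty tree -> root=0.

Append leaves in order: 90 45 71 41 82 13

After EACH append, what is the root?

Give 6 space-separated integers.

After append 90 (leaves=[90]):
  L0: [90]
  root=90
After append 45 (leaves=[90, 45]):
  L0: [90, 45]
  L1: h(90,45)=(90*31+45)%997=841 -> [841]
  root=841
After append 71 (leaves=[90, 45, 71]):
  L0: [90, 45, 71]
  L1: h(90,45)=(90*31+45)%997=841 h(71,71)=(71*31+71)%997=278 -> [841, 278]
  L2: h(841,278)=(841*31+278)%997=427 -> [427]
  root=427
After append 41 (leaves=[90, 45, 71, 41]):
  L0: [90, 45, 71, 41]
  L1: h(90,45)=(90*31+45)%997=841 h(71,41)=(71*31+41)%997=248 -> [841, 248]
  L2: h(841,248)=(841*31+248)%997=397 -> [397]
  root=397
After append 82 (leaves=[90, 45, 71, 41, 82]):
  L0: [90, 45, 71, 41, 82]
  L1: h(90,45)=(90*31+45)%997=841 h(71,41)=(71*31+41)%997=248 h(82,82)=(82*31+82)%997=630 -> [841, 248, 630]
  L2: h(841,248)=(841*31+248)%997=397 h(630,630)=(630*31+630)%997=220 -> [397, 220]
  L3: h(397,220)=(397*31+220)%997=563 -> [563]
  root=563
After append 13 (leaves=[90, 45, 71, 41, 82, 13]):
  L0: [90, 45, 71, 41, 82, 13]
  L1: h(90,45)=(90*31+45)%997=841 h(71,41)=(71*31+41)%997=248 h(82,13)=(82*31+13)%997=561 -> [841, 248, 561]
  L2: h(841,248)=(841*31+248)%997=397 h(561,561)=(561*31+561)%997=6 -> [397, 6]
  L3: h(397,6)=(397*31+6)%997=349 -> [349]
  root=349

Answer: 90 841 427 397 563 349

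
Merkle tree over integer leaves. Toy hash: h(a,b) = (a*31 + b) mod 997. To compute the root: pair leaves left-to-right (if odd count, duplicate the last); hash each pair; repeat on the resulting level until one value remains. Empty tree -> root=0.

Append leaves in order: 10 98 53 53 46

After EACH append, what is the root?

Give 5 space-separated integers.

After append 10 (leaves=[10]):
  L0: [10]
  root=10
After append 98 (leaves=[10, 98]):
  L0: [10, 98]
  L1: h(10,98)=(10*31+98)%997=408 -> [408]
  root=408
After append 53 (leaves=[10, 98, 53]):
  L0: [10, 98, 53]
  L1: h(10,98)=(10*31+98)%997=408 h(53,53)=(53*31+53)%997=699 -> [408, 699]
  L2: h(408,699)=(408*31+699)%997=386 -> [386]
  root=386
After append 53 (leaves=[10, 98, 53, 53]):
  L0: [10, 98, 53, 53]
  L1: h(10,98)=(10*31+98)%997=408 h(53,53)=(53*31+53)%997=699 -> [408, 699]
  L2: h(408,699)=(408*31+699)%997=386 -> [386]
  root=386
After append 46 (leaves=[10, 98, 53, 53, 46]):
  L0: [10, 98, 53, 53, 46]
  L1: h(10,98)=(10*31+98)%997=408 h(53,53)=(53*31+53)%997=699 h(46,46)=(46*31+46)%997=475 -> [408, 699, 475]
  L2: h(408,699)=(408*31+699)%997=386 h(475,475)=(475*31+475)%997=245 -> [386, 245]
  L3: h(386,245)=(386*31+245)%997=247 -> [247]
  root=247

Answer: 10 408 386 386 247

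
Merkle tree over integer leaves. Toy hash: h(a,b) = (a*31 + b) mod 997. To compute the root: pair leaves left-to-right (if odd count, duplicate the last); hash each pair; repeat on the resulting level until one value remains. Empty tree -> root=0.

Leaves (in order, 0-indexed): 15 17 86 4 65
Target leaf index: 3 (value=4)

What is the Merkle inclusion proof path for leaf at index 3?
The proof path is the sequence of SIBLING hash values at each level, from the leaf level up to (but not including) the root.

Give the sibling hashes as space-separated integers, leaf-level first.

L0 (leaves): [15, 17, 86, 4, 65], target index=3
L1: h(15,17)=(15*31+17)%997=482 [pair 0] h(86,4)=(86*31+4)%997=676 [pair 1] h(65,65)=(65*31+65)%997=86 [pair 2] -> [482, 676, 86]
  Sibling for proof at L0: 86
L2: h(482,676)=(482*31+676)%997=663 [pair 0] h(86,86)=(86*31+86)%997=758 [pair 1] -> [663, 758]
  Sibling for proof at L1: 482
L3: h(663,758)=(663*31+758)%997=374 [pair 0] -> [374]
  Sibling for proof at L2: 758
Root: 374
Proof path (sibling hashes from leaf to root): [86, 482, 758]

Answer: 86 482 758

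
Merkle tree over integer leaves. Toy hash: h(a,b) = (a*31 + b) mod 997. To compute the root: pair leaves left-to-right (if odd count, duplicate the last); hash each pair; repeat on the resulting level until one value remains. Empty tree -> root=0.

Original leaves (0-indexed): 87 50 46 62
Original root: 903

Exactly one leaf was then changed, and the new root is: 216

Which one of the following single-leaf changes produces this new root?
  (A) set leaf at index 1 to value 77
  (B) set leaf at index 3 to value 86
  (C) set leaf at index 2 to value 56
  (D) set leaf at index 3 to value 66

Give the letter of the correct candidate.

Original leaves: [87, 50, 46, 62]
Target new root: 216
Try each candidate change and compute the resulting root:
Candidate A: set leaf[1] = 77 -> leaves = [87, 77, 46, 62]
  L0: [87, 77, 46, 62]
  L1: h(87,77)=(87*31+77)%997=780 h(46,62)=(46*31+62)%997=491 -> [780, 491]
  L2: h(780,491)=(780*31+491)%997=743 -> [743]
  root = 743 != target 216
Candidate B: set leaf[3] = 86 -> leaves = [87, 50, 46, 86]
  L0: [87, 50, 46, 86]
  L1: h(87,50)=(87*31+50)%997=753 h(46,86)=(46*31+86)%997=515 -> [753, 515]
  L2: h(753,515)=(753*31+515)%997=927 -> [927]
  root = 927 != target 216
Candidate C: set leaf[2] = 56 -> leaves = [87, 50, 56, 62]
  L0: [87, 50, 56, 62]
  L1: h(87,50)=(87*31+50)%997=753 h(56,62)=(56*31+62)%997=801 -> [753, 801]
  L2: h(753,801)=(753*31+801)%997=216 -> [216]
  root = 216 == target 216  ** MATCH **
Candidate D: set leaf[3] = 66 -> leaves = [87, 50, 46, 66]
  L0: [87, 50, 46, 66]
  L1: h(87,50)=(87*31+50)%997=753 h(46,66)=(46*31+66)%997=495 -> [753, 495]
  L2: h(753,495)=(753*31+495)%997=907 -> [907]
  root = 907 != target 216
Candidate C produces the target root.

Answer: C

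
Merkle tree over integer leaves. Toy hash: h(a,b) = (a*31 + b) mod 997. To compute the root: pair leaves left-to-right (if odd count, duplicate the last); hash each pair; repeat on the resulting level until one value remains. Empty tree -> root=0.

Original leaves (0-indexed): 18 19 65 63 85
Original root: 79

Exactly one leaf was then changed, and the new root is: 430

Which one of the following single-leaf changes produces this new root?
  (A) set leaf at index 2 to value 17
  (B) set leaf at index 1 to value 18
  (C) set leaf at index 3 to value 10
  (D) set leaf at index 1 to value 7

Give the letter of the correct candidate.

Original leaves: [18, 19, 65, 63, 85]
Target new root: 430
Try each candidate change and compute the resulting root:
Candidate A: set leaf[2] = 17 -> leaves = [18, 19, 17, 63, 85]
  L0: [18, 19, 17, 63, 85]
  L1: h(18,19)=(18*31+19)%997=577 h(17,63)=(17*31+63)%997=590 h(85,85)=(85*31+85)%997=726 -> [577, 590, 726]
  L2: h(577,590)=(577*31+590)%997=531 h(726,726)=(726*31+726)%997=301 -> [531, 301]
  L3: h(531,301)=(531*31+301)%997=810 -> [810]
  root = 810 != target 430
Candidate B: set leaf[1] = 18 -> leaves = [18, 18, 65, 63, 85]
  L0: [18, 18, 65, 63, 85]
  L1: h(18,18)=(18*31+18)%997=576 h(65,63)=(65*31+63)%997=84 h(85,85)=(85*31+85)%997=726 -> [576, 84, 726]
  L2: h(576,84)=(576*31+84)%997=991 h(726,726)=(726*31+726)%997=301 -> [991, 301]
  L3: h(991,301)=(991*31+301)%997=115 -> [115]
  root = 115 != target 430
Candidate C: set leaf[3] = 10 -> leaves = [18, 19, 65, 10, 85]
  L0: [18, 19, 65, 10, 85]
  L1: h(18,19)=(18*31+19)%997=577 h(65,10)=(65*31+10)%997=31 h(85,85)=(85*31+85)%997=726 -> [577, 31, 726]
  L2: h(577,31)=(577*31+31)%997=969 h(726,726)=(726*31+726)%997=301 -> [969, 301]
  L3: h(969,301)=(969*31+301)%997=430 -> [430]
  root = 430 == target 430  ** MATCH **
Candidate D: set leaf[1] = 7 -> leaves = [18, 7, 65, 63, 85]
  L0: [18, 7, 65, 63, 85]
  L1: h(18,7)=(18*31+7)%997=565 h(65,63)=(65*31+63)%997=84 h(85,85)=(85*31+85)%997=726 -> [565, 84, 726]
  L2: h(565,84)=(565*31+84)%997=650 h(726,726)=(726*31+726)%997=301 -> [650, 301]
  L3: h(650,301)=(650*31+301)%997=511 -> [511]
  root = 511 != target 430
Candidate C produces the target root.

Answer: C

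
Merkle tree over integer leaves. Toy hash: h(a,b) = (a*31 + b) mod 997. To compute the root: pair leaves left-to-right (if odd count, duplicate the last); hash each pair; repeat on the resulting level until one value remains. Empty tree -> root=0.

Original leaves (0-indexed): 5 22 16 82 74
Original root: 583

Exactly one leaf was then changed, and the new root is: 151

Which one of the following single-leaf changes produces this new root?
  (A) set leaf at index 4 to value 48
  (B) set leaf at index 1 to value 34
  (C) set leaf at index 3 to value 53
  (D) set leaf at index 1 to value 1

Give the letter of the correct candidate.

Answer: B

Derivation:
Original leaves: [5, 22, 16, 82, 74]
Target new root: 151
Try each candidate change and compute the resulting root:
Candidate A: set leaf[4] = 48 -> leaves = [5, 22, 16, 82, 48]
  L0: [5, 22, 16, 82, 48]
  L1: h(5,22)=(5*31+22)%997=177 h(16,82)=(16*31+82)%997=578 h(48,48)=(48*31+48)%997=539 -> [177, 578, 539]
  L2: h(177,578)=(177*31+578)%997=83 h(539,539)=(539*31+539)%997=299 -> [83, 299]
  L3: h(83,299)=(83*31+299)%997=878 -> [878]
  root = 878 != target 151
Candidate B: set leaf[1] = 34 -> leaves = [5, 34, 16, 82, 74]
  L0: [5, 34, 16, 82, 74]
  L1: h(5,34)=(5*31+34)%997=189 h(16,82)=(16*31+82)%997=578 h(74,74)=(74*31+74)%997=374 -> [189, 578, 374]
  L2: h(189,578)=(189*31+578)%997=455 h(374,374)=(374*31+374)%997=4 -> [455, 4]
  L3: h(455,4)=(455*31+4)%997=151 -> [151]
  root = 151 == target 151  ** MATCH **
Candidate C: set leaf[3] = 53 -> leaves = [5, 22, 16, 53, 74]
  L0: [5, 22, 16, 53, 74]
  L1: h(5,22)=(5*31+22)%997=177 h(16,53)=(16*31+53)%997=549 h(74,74)=(74*31+74)%997=374 -> [177, 549, 374]
  L2: h(177,549)=(177*31+549)%997=54 h(374,374)=(374*31+374)%997=4 -> [54, 4]
  L3: h(54,4)=(54*31+4)%997=681 -> [681]
  root = 681 != target 151
Candidate D: set leaf[1] = 1 -> leaves = [5, 1, 16, 82, 74]
  L0: [5, 1, 16, 82, 74]
  L1: h(5,1)=(5*31+1)%997=156 h(16,82)=(16*31+82)%997=578 h(74,74)=(74*31+74)%997=374 -> [156, 578, 374]
  L2: h(156,578)=(156*31+578)%997=429 h(374,374)=(374*31+374)%997=4 -> [429, 4]
  L3: h(429,4)=(429*31+4)%997=342 -> [342]
  root = 342 != target 151
Candidate B produces the target root.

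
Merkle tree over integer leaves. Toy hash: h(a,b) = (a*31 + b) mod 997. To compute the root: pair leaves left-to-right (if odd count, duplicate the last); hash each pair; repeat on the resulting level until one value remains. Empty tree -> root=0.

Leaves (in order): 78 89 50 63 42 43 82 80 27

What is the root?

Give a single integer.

L0: [78, 89, 50, 63, 42, 43, 82, 80, 27]
L1: h(78,89)=(78*31+89)%997=513 h(50,63)=(50*31+63)%997=616 h(42,43)=(42*31+43)%997=348 h(82,80)=(82*31+80)%997=628 h(27,27)=(27*31+27)%997=864 -> [513, 616, 348, 628, 864]
L2: h(513,616)=(513*31+616)%997=567 h(348,628)=(348*31+628)%997=449 h(864,864)=(864*31+864)%997=729 -> [567, 449, 729]
L3: h(567,449)=(567*31+449)%997=80 h(729,729)=(729*31+729)%997=397 -> [80, 397]
L4: h(80,397)=(80*31+397)%997=883 -> [883]

Answer: 883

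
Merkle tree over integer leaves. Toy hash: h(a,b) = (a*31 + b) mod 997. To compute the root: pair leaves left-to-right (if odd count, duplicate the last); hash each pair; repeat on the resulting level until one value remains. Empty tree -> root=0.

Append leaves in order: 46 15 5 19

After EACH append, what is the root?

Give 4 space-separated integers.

Answer: 46 444 963 977

Derivation:
After append 46 (leaves=[46]):
  L0: [46]
  root=46
After append 15 (leaves=[46, 15]):
  L0: [46, 15]
  L1: h(46,15)=(46*31+15)%997=444 -> [444]
  root=444
After append 5 (leaves=[46, 15, 5]):
  L0: [46, 15, 5]
  L1: h(46,15)=(46*31+15)%997=444 h(5,5)=(5*31+5)%997=160 -> [444, 160]
  L2: h(444,160)=(444*31+160)%997=963 -> [963]
  root=963
After append 19 (leaves=[46, 15, 5, 19]):
  L0: [46, 15, 5, 19]
  L1: h(46,15)=(46*31+15)%997=444 h(5,19)=(5*31+19)%997=174 -> [444, 174]
  L2: h(444,174)=(444*31+174)%997=977 -> [977]
  root=977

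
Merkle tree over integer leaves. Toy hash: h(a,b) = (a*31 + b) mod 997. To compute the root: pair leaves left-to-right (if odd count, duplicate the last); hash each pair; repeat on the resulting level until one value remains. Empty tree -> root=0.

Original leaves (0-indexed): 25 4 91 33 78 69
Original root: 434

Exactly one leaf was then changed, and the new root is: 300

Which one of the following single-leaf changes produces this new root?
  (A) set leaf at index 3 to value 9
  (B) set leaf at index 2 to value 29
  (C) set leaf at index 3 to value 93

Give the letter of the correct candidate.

Answer: C

Derivation:
Original leaves: [25, 4, 91, 33, 78, 69]
Target new root: 300
Try each candidate change and compute the resulting root:
Candidate A: set leaf[3] = 9 -> leaves = [25, 4, 91, 9, 78, 69]
  L0: [25, 4, 91, 9, 78, 69]
  L1: h(25,4)=(25*31+4)%997=779 h(91,9)=(91*31+9)%997=836 h(78,69)=(78*31+69)%997=493 -> [779, 836, 493]
  L2: h(779,836)=(779*31+836)%997=60 h(493,493)=(493*31+493)%997=821 -> [60, 821]
  L3: h(60,821)=(60*31+821)%997=687 -> [687]
  root = 687 != target 300
Candidate B: set leaf[2] = 29 -> leaves = [25, 4, 29, 33, 78, 69]
  L0: [25, 4, 29, 33, 78, 69]
  L1: h(25,4)=(25*31+4)%997=779 h(29,33)=(29*31+33)%997=932 h(78,69)=(78*31+69)%997=493 -> [779, 932, 493]
  L2: h(779,932)=(779*31+932)%997=156 h(493,493)=(493*31+493)%997=821 -> [156, 821]
  L3: h(156,821)=(156*31+821)%997=672 -> [672]
  root = 672 != target 300
Candidate C: set leaf[3] = 93 -> leaves = [25, 4, 91, 93, 78, 69]
  L0: [25, 4, 91, 93, 78, 69]
  L1: h(25,4)=(25*31+4)%997=779 h(91,93)=(91*31+93)%997=920 h(78,69)=(78*31+69)%997=493 -> [779, 920, 493]
  L2: h(779,920)=(779*31+920)%997=144 h(493,493)=(493*31+493)%997=821 -> [144, 821]
  L3: h(144,821)=(144*31+821)%997=300 -> [300]
  root = 300 == target 300  ** MATCH **
Candidate C produces the target root.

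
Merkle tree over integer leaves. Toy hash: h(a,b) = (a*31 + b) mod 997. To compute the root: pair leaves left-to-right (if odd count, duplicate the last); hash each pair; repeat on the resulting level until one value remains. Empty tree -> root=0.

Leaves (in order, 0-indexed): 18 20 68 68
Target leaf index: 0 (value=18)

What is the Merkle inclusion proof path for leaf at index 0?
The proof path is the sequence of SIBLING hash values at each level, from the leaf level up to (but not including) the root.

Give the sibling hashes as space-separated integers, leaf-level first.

Answer: 20 182

Derivation:
L0 (leaves): [18, 20, 68, 68], target index=0
L1: h(18,20)=(18*31+20)%997=578 [pair 0] h(68,68)=(68*31+68)%997=182 [pair 1] -> [578, 182]
  Sibling for proof at L0: 20
L2: h(578,182)=(578*31+182)%997=154 [pair 0] -> [154]
  Sibling for proof at L1: 182
Root: 154
Proof path (sibling hashes from leaf to root): [20, 182]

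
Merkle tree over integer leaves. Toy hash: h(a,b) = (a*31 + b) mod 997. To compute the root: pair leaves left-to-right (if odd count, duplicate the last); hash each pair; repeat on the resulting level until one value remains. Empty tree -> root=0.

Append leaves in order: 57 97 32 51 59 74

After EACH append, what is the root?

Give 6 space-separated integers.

Answer: 57 867 982 4 720 203

Derivation:
After append 57 (leaves=[57]):
  L0: [57]
  root=57
After append 97 (leaves=[57, 97]):
  L0: [57, 97]
  L1: h(57,97)=(57*31+97)%997=867 -> [867]
  root=867
After append 32 (leaves=[57, 97, 32]):
  L0: [57, 97, 32]
  L1: h(57,97)=(57*31+97)%997=867 h(32,32)=(32*31+32)%997=27 -> [867, 27]
  L2: h(867,27)=(867*31+27)%997=982 -> [982]
  root=982
After append 51 (leaves=[57, 97, 32, 51]):
  L0: [57, 97, 32, 51]
  L1: h(57,97)=(57*31+97)%997=867 h(32,51)=(32*31+51)%997=46 -> [867, 46]
  L2: h(867,46)=(867*31+46)%997=4 -> [4]
  root=4
After append 59 (leaves=[57, 97, 32, 51, 59]):
  L0: [57, 97, 32, 51, 59]
  L1: h(57,97)=(57*31+97)%997=867 h(32,51)=(32*31+51)%997=46 h(59,59)=(59*31+59)%997=891 -> [867, 46, 891]
  L2: h(867,46)=(867*31+46)%997=4 h(891,891)=(891*31+891)%997=596 -> [4, 596]
  L3: h(4,596)=(4*31+596)%997=720 -> [720]
  root=720
After append 74 (leaves=[57, 97, 32, 51, 59, 74]):
  L0: [57, 97, 32, 51, 59, 74]
  L1: h(57,97)=(57*31+97)%997=867 h(32,51)=(32*31+51)%997=46 h(59,74)=(59*31+74)%997=906 -> [867, 46, 906]
  L2: h(867,46)=(867*31+46)%997=4 h(906,906)=(906*31+906)%997=79 -> [4, 79]
  L3: h(4,79)=(4*31+79)%997=203 -> [203]
  root=203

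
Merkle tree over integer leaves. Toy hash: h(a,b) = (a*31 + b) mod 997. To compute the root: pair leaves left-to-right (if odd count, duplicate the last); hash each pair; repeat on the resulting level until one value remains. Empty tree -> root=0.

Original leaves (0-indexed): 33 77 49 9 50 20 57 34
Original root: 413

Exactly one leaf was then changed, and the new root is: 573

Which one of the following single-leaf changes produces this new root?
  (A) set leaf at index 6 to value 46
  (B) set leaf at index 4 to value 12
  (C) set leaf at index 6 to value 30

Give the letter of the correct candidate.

Original leaves: [33, 77, 49, 9, 50, 20, 57, 34]
Target new root: 573
Try each candidate change and compute the resulting root:
Candidate A: set leaf[6] = 46 -> leaves = [33, 77, 49, 9, 50, 20, 46, 34]
  L0: [33, 77, 49, 9, 50, 20, 46, 34]
  L1: h(33,77)=(33*31+77)%997=103 h(49,9)=(49*31+9)%997=531 h(50,20)=(50*31+20)%997=573 h(46,34)=(46*31+34)%997=463 -> [103, 531, 573, 463]
  L2: h(103,531)=(103*31+531)%997=733 h(573,463)=(573*31+463)%997=280 -> [733, 280]
  L3: h(733,280)=(733*31+280)%997=72 -> [72]
  root = 72 != target 573
Candidate B: set leaf[4] = 12 -> leaves = [33, 77, 49, 9, 12, 20, 57, 34]
  L0: [33, 77, 49, 9, 12, 20, 57, 34]
  L1: h(33,77)=(33*31+77)%997=103 h(49,9)=(49*31+9)%997=531 h(12,20)=(12*31+20)%997=392 h(57,34)=(57*31+34)%997=804 -> [103, 531, 392, 804]
  L2: h(103,531)=(103*31+531)%997=733 h(392,804)=(392*31+804)%997=992 -> [733, 992]
  L3: h(733,992)=(733*31+992)%997=784 -> [784]
  root = 784 != target 573
Candidate C: set leaf[6] = 30 -> leaves = [33, 77, 49, 9, 50, 20, 30, 34]
  L0: [33, 77, 49, 9, 50, 20, 30, 34]
  L1: h(33,77)=(33*31+77)%997=103 h(49,9)=(49*31+9)%997=531 h(50,20)=(50*31+20)%997=573 h(30,34)=(30*31+34)%997=964 -> [103, 531, 573, 964]
  L2: h(103,531)=(103*31+531)%997=733 h(573,964)=(573*31+964)%997=781 -> [733, 781]
  L3: h(733,781)=(733*31+781)%997=573 -> [573]
  root = 573 == target 573  ** MATCH **
Candidate C produces the target root.

Answer: C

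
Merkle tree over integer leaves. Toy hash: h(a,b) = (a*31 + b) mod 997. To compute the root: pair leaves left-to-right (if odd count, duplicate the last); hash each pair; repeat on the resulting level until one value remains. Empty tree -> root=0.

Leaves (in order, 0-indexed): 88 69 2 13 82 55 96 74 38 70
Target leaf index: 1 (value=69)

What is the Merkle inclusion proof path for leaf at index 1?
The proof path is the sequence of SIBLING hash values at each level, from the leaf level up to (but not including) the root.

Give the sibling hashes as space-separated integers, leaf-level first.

Answer: 88 75 806 795

Derivation:
L0 (leaves): [88, 69, 2, 13, 82, 55, 96, 74, 38, 70], target index=1
L1: h(88,69)=(88*31+69)%997=803 [pair 0] h(2,13)=(2*31+13)%997=75 [pair 1] h(82,55)=(82*31+55)%997=603 [pair 2] h(96,74)=(96*31+74)%997=59 [pair 3] h(38,70)=(38*31+70)%997=251 [pair 4] -> [803, 75, 603, 59, 251]
  Sibling for proof at L0: 88
L2: h(803,75)=(803*31+75)%997=43 [pair 0] h(603,59)=(603*31+59)%997=806 [pair 1] h(251,251)=(251*31+251)%997=56 [pair 2] -> [43, 806, 56]
  Sibling for proof at L1: 75
L3: h(43,806)=(43*31+806)%997=145 [pair 0] h(56,56)=(56*31+56)%997=795 [pair 1] -> [145, 795]
  Sibling for proof at L2: 806
L4: h(145,795)=(145*31+795)%997=305 [pair 0] -> [305]
  Sibling for proof at L3: 795
Root: 305
Proof path (sibling hashes from leaf to root): [88, 75, 806, 795]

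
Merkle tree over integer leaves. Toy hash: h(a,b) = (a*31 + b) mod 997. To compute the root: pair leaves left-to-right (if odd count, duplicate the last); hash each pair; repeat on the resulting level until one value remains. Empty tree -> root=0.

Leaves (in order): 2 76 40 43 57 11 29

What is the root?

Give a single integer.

Answer: 124

Derivation:
L0: [2, 76, 40, 43, 57, 11, 29]
L1: h(2,76)=(2*31+76)%997=138 h(40,43)=(40*31+43)%997=286 h(57,11)=(57*31+11)%997=781 h(29,29)=(29*31+29)%997=928 -> [138, 286, 781, 928]
L2: h(138,286)=(138*31+286)%997=576 h(781,928)=(781*31+928)%997=214 -> [576, 214]
L3: h(576,214)=(576*31+214)%997=124 -> [124]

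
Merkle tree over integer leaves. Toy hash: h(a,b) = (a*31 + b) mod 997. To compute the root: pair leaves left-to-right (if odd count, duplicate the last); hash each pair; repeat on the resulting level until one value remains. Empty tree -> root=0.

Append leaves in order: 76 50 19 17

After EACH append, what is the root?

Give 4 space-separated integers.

After append 76 (leaves=[76]):
  L0: [76]
  root=76
After append 50 (leaves=[76, 50]):
  L0: [76, 50]
  L1: h(76,50)=(76*31+50)%997=412 -> [412]
  root=412
After append 19 (leaves=[76, 50, 19]):
  L0: [76, 50, 19]
  L1: h(76,50)=(76*31+50)%997=412 h(19,19)=(19*31+19)%997=608 -> [412, 608]
  L2: h(412,608)=(412*31+608)%997=419 -> [419]
  root=419
After append 17 (leaves=[76, 50, 19, 17]):
  L0: [76, 50, 19, 17]
  L1: h(76,50)=(76*31+50)%997=412 h(19,17)=(19*31+17)%997=606 -> [412, 606]
  L2: h(412,606)=(412*31+606)%997=417 -> [417]
  root=417

Answer: 76 412 419 417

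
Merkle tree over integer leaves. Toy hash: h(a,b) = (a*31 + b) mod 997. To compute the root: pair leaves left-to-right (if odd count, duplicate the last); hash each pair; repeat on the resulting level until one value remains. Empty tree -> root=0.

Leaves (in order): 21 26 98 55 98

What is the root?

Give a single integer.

L0: [21, 26, 98, 55, 98]
L1: h(21,26)=(21*31+26)%997=677 h(98,55)=(98*31+55)%997=102 h(98,98)=(98*31+98)%997=145 -> [677, 102, 145]
L2: h(677,102)=(677*31+102)%997=152 h(145,145)=(145*31+145)%997=652 -> [152, 652]
L3: h(152,652)=(152*31+652)%997=379 -> [379]

Answer: 379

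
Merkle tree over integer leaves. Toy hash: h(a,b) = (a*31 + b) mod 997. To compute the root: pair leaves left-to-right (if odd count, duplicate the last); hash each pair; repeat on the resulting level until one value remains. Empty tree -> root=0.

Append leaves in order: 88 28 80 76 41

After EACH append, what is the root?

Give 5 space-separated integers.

Answer: 88 762 260 256 70

Derivation:
After append 88 (leaves=[88]):
  L0: [88]
  root=88
After append 28 (leaves=[88, 28]):
  L0: [88, 28]
  L1: h(88,28)=(88*31+28)%997=762 -> [762]
  root=762
After append 80 (leaves=[88, 28, 80]):
  L0: [88, 28, 80]
  L1: h(88,28)=(88*31+28)%997=762 h(80,80)=(80*31+80)%997=566 -> [762, 566]
  L2: h(762,566)=(762*31+566)%997=260 -> [260]
  root=260
After append 76 (leaves=[88, 28, 80, 76]):
  L0: [88, 28, 80, 76]
  L1: h(88,28)=(88*31+28)%997=762 h(80,76)=(80*31+76)%997=562 -> [762, 562]
  L2: h(762,562)=(762*31+562)%997=256 -> [256]
  root=256
After append 41 (leaves=[88, 28, 80, 76, 41]):
  L0: [88, 28, 80, 76, 41]
  L1: h(88,28)=(88*31+28)%997=762 h(80,76)=(80*31+76)%997=562 h(41,41)=(41*31+41)%997=315 -> [762, 562, 315]
  L2: h(762,562)=(762*31+562)%997=256 h(315,315)=(315*31+315)%997=110 -> [256, 110]
  L3: h(256,110)=(256*31+110)%997=70 -> [70]
  root=70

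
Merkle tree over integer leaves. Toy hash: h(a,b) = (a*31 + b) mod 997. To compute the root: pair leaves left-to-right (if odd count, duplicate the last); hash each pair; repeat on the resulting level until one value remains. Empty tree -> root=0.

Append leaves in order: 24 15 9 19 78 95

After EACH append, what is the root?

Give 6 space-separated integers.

After append 24 (leaves=[24]):
  L0: [24]
  root=24
After append 15 (leaves=[24, 15]):
  L0: [24, 15]
  L1: h(24,15)=(24*31+15)%997=759 -> [759]
  root=759
After append 9 (leaves=[24, 15, 9]):
  L0: [24, 15, 9]
  L1: h(24,15)=(24*31+15)%997=759 h(9,9)=(9*31+9)%997=288 -> [759, 288]
  L2: h(759,288)=(759*31+288)%997=886 -> [886]
  root=886
After append 19 (leaves=[24, 15, 9, 19]):
  L0: [24, 15, 9, 19]
  L1: h(24,15)=(24*31+15)%997=759 h(9,19)=(9*31+19)%997=298 -> [759, 298]
  L2: h(759,298)=(759*31+298)%997=896 -> [896]
  root=896
After append 78 (leaves=[24, 15, 9, 19, 78]):
  L0: [24, 15, 9, 19, 78]
  L1: h(24,15)=(24*31+15)%997=759 h(9,19)=(9*31+19)%997=298 h(78,78)=(78*31+78)%997=502 -> [759, 298, 502]
  L2: h(759,298)=(759*31+298)%997=896 h(502,502)=(502*31+502)%997=112 -> [896, 112]
  L3: h(896,112)=(896*31+112)%997=969 -> [969]
  root=969
After append 95 (leaves=[24, 15, 9, 19, 78, 95]):
  L0: [24, 15, 9, 19, 78, 95]
  L1: h(24,15)=(24*31+15)%997=759 h(9,19)=(9*31+19)%997=298 h(78,95)=(78*31+95)%997=519 -> [759, 298, 519]
  L2: h(759,298)=(759*31+298)%997=896 h(519,519)=(519*31+519)%997=656 -> [896, 656]
  L3: h(896,656)=(896*31+656)%997=516 -> [516]
  root=516

Answer: 24 759 886 896 969 516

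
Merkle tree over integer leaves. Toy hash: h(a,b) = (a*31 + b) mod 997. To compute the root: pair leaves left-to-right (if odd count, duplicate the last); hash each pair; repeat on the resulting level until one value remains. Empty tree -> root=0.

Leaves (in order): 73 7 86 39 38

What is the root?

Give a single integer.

Answer: 170

Derivation:
L0: [73, 7, 86, 39, 38]
L1: h(73,7)=(73*31+7)%997=276 h(86,39)=(86*31+39)%997=711 h(38,38)=(38*31+38)%997=219 -> [276, 711, 219]
L2: h(276,711)=(276*31+711)%997=294 h(219,219)=(219*31+219)%997=29 -> [294, 29]
L3: h(294,29)=(294*31+29)%997=170 -> [170]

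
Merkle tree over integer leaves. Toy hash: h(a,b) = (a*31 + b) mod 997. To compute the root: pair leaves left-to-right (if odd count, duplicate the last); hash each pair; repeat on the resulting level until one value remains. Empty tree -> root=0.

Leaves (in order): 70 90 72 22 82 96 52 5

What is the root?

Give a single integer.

L0: [70, 90, 72, 22, 82, 96, 52, 5]
L1: h(70,90)=(70*31+90)%997=266 h(72,22)=(72*31+22)%997=260 h(82,96)=(82*31+96)%997=644 h(52,5)=(52*31+5)%997=620 -> [266, 260, 644, 620]
L2: h(266,260)=(266*31+260)%997=530 h(644,620)=(644*31+620)%997=644 -> [530, 644]
L3: h(530,644)=(530*31+644)%997=125 -> [125]

Answer: 125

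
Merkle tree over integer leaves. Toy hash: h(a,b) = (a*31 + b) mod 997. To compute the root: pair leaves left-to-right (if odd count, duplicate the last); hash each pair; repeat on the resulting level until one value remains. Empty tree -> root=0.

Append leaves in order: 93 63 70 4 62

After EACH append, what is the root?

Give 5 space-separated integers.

Answer: 93 952 845 779 898

Derivation:
After append 93 (leaves=[93]):
  L0: [93]
  root=93
After append 63 (leaves=[93, 63]):
  L0: [93, 63]
  L1: h(93,63)=(93*31+63)%997=952 -> [952]
  root=952
After append 70 (leaves=[93, 63, 70]):
  L0: [93, 63, 70]
  L1: h(93,63)=(93*31+63)%997=952 h(70,70)=(70*31+70)%997=246 -> [952, 246]
  L2: h(952,246)=(952*31+246)%997=845 -> [845]
  root=845
After append 4 (leaves=[93, 63, 70, 4]):
  L0: [93, 63, 70, 4]
  L1: h(93,63)=(93*31+63)%997=952 h(70,4)=(70*31+4)%997=180 -> [952, 180]
  L2: h(952,180)=(952*31+180)%997=779 -> [779]
  root=779
After append 62 (leaves=[93, 63, 70, 4, 62]):
  L0: [93, 63, 70, 4, 62]
  L1: h(93,63)=(93*31+63)%997=952 h(70,4)=(70*31+4)%997=180 h(62,62)=(62*31+62)%997=987 -> [952, 180, 987]
  L2: h(952,180)=(952*31+180)%997=779 h(987,987)=(987*31+987)%997=677 -> [779, 677]
  L3: h(779,677)=(779*31+677)%997=898 -> [898]
  root=898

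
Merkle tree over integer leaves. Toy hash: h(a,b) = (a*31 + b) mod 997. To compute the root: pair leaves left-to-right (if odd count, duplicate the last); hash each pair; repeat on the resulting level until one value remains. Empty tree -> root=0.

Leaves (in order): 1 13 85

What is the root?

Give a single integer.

Answer: 96

Derivation:
L0: [1, 13, 85]
L1: h(1,13)=(1*31+13)%997=44 h(85,85)=(85*31+85)%997=726 -> [44, 726]
L2: h(44,726)=(44*31+726)%997=96 -> [96]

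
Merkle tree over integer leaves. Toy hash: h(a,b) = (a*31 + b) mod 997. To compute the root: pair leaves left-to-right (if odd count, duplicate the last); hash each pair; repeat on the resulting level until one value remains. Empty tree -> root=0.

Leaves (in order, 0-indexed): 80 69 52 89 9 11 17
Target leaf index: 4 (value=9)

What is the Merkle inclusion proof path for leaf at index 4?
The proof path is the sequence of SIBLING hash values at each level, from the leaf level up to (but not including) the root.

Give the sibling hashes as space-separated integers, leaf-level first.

L0 (leaves): [80, 69, 52, 89, 9, 11, 17], target index=4
L1: h(80,69)=(80*31+69)%997=555 [pair 0] h(52,89)=(52*31+89)%997=704 [pair 1] h(9,11)=(9*31+11)%997=290 [pair 2] h(17,17)=(17*31+17)%997=544 [pair 3] -> [555, 704, 290, 544]
  Sibling for proof at L0: 11
L2: h(555,704)=(555*31+704)%997=960 [pair 0] h(290,544)=(290*31+544)%997=561 [pair 1] -> [960, 561]
  Sibling for proof at L1: 544
L3: h(960,561)=(960*31+561)%997=411 [pair 0] -> [411]
  Sibling for proof at L2: 960
Root: 411
Proof path (sibling hashes from leaf to root): [11, 544, 960]

Answer: 11 544 960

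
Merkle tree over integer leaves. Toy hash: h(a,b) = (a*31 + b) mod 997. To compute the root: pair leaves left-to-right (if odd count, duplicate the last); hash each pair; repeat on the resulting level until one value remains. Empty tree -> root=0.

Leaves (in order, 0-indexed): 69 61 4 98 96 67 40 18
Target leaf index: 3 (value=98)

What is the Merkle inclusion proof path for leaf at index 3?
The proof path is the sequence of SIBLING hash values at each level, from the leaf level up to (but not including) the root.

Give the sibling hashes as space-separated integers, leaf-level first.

Answer: 4 206 876

Derivation:
L0 (leaves): [69, 61, 4, 98, 96, 67, 40, 18], target index=3
L1: h(69,61)=(69*31+61)%997=206 [pair 0] h(4,98)=(4*31+98)%997=222 [pair 1] h(96,67)=(96*31+67)%997=52 [pair 2] h(40,18)=(40*31+18)%997=261 [pair 3] -> [206, 222, 52, 261]
  Sibling for proof at L0: 4
L2: h(206,222)=(206*31+222)%997=626 [pair 0] h(52,261)=(52*31+261)%997=876 [pair 1] -> [626, 876]
  Sibling for proof at L1: 206
L3: h(626,876)=(626*31+876)%997=342 [pair 0] -> [342]
  Sibling for proof at L2: 876
Root: 342
Proof path (sibling hashes from leaf to root): [4, 206, 876]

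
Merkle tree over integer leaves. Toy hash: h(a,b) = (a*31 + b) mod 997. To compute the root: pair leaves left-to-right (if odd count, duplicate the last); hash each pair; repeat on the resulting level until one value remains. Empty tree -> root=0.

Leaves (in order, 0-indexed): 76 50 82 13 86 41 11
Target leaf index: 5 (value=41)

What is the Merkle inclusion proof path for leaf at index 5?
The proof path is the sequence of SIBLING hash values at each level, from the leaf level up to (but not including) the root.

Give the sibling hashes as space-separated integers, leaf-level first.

Answer: 86 352 372

Derivation:
L0 (leaves): [76, 50, 82, 13, 86, 41, 11], target index=5
L1: h(76,50)=(76*31+50)%997=412 [pair 0] h(82,13)=(82*31+13)%997=561 [pair 1] h(86,41)=(86*31+41)%997=713 [pair 2] h(11,11)=(11*31+11)%997=352 [pair 3] -> [412, 561, 713, 352]
  Sibling for proof at L0: 86
L2: h(412,561)=(412*31+561)%997=372 [pair 0] h(713,352)=(713*31+352)%997=521 [pair 1] -> [372, 521]
  Sibling for proof at L1: 352
L3: h(372,521)=(372*31+521)%997=89 [pair 0] -> [89]
  Sibling for proof at L2: 372
Root: 89
Proof path (sibling hashes from leaf to root): [86, 352, 372]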